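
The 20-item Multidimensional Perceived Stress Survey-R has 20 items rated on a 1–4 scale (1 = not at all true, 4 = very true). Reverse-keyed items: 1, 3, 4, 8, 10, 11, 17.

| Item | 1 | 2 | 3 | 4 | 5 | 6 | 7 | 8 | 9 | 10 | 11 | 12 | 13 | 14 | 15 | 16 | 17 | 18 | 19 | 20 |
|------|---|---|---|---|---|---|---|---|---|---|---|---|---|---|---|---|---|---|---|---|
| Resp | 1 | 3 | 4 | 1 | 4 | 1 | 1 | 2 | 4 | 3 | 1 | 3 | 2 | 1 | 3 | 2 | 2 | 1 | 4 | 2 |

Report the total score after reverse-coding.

Reverse-coded items (reversed = (1+4) − raw = 5 − raw):
  item 1: 5 − 1 = 4
  item 3: 5 − 4 = 1
  item 4: 5 − 1 = 4
  item 8: 5 − 2 = 3
  item 10: 5 − 3 = 2
  item 11: 5 − 1 = 4
  item 17: 5 − 2 = 3
After reverse-coding: 4, 3, 1, 4, 4, 1, 1, 3, 4, 2, 4, 3, 2, 1, 3, 2, 3, 1, 4, 2
Total = 4 + 3 + 1 + 4 + 4 + 1 + 1 + 3 + 4 + 2 + 4 + 3 + 2 + 1 + 3 + 2 + 3 + 1 + 4 + 2 = 52

52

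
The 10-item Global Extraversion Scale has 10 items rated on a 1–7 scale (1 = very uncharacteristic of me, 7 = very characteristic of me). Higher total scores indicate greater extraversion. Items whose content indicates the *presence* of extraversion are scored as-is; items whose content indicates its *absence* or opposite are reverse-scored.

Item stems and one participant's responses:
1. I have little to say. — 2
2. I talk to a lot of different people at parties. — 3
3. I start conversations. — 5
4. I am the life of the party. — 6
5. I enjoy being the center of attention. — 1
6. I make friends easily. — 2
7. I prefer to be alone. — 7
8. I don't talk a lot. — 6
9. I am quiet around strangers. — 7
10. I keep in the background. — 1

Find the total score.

Items 1, 7, 8, 9, 10 describe the absence/opposite of extraversion → reverse-score.
reverse-coded value = 8 − response.
  item 1: 8 − 2 = 6
  item 2: 3
  item 3: 5
  item 4: 6
  item 5: 1
  item 6: 2
  item 7: 8 − 7 = 1
  item 8: 8 − 6 = 2
  item 9: 8 − 7 = 1
  item 10: 8 − 1 = 7
Total = 6 + 3 + 5 + 6 + 1 + 2 + 1 + 2 + 1 + 7 = 34

34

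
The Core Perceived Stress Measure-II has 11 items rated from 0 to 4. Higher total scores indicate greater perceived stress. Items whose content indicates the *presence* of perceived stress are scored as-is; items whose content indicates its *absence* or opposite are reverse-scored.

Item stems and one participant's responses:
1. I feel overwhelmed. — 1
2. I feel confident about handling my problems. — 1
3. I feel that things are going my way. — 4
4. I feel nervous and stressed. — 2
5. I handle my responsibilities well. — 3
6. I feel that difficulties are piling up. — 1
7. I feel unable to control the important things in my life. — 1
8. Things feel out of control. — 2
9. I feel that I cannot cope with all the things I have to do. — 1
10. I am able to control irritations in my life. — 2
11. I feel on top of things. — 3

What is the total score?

15

Items 2, 3, 5, 10, 11 describe the absence/opposite of perceived stress → reverse-score.
reverse-coded value = 4 − response.
  item 1: 1
  item 2: 4 − 1 = 3
  item 3: 4 − 4 = 0
  item 4: 2
  item 5: 4 − 3 = 1
  item 6: 1
  item 7: 1
  item 8: 2
  item 9: 1
  item 10: 4 − 2 = 2
  item 11: 4 − 3 = 1
Total = 1 + 3 + 0 + 2 + 1 + 1 + 1 + 2 + 1 + 2 + 1 = 15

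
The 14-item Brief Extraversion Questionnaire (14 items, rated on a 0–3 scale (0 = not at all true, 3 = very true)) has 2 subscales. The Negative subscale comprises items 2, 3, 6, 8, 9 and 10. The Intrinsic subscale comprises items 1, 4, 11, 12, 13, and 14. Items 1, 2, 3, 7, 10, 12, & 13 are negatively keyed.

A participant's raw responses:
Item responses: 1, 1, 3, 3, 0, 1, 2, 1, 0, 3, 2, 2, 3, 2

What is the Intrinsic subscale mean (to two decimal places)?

1.67

Intrinsic items: 1, 4, 11, 12, 13, 14.
Of these, items 1, 12 and 13 are negatively keyed; on a 0–3 scale, reversed = 3 − raw.
  item 1: 3 − 1 = 2
  item 4: 3
  item 11: 2
  item 12: 3 − 2 = 1
  item 13: 3 − 3 = 0
  item 14: 2
Sum = 2 + 3 + 2 + 1 + 0 + 2 = 10
Mean = 10 / 6 = 1.67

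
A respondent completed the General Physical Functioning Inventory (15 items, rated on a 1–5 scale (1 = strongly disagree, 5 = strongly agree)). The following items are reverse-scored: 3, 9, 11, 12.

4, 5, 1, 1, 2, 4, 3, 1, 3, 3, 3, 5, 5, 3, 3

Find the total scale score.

Apply reverse scoring (reversed = (1+5) − raw = 6 − raw):
  item 3: 6 − 1 = 5
  item 9: 6 − 3 = 3
  item 11: 6 − 3 = 3
  item 12: 6 − 5 = 1
Scored items: 4, 5, 5, 1, 2, 4, 3, 1, 3, 3, 3, 1, 5, 3, 3
Total = 4 + 5 + 5 + 1 + 2 + 4 + 3 + 1 + 3 + 3 + 3 + 1 + 5 + 3 + 3 = 46

46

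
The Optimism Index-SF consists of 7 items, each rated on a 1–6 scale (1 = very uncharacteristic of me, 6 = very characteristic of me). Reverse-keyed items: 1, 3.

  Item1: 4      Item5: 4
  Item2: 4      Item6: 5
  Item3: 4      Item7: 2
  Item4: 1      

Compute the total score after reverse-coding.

22

Reversing items 1 & 3 with 7 − raw:
Total = (7−4) + 4 + (7−4) + 1 + 4 + 5 + 2
      = 3 + 4 + 3 + 1 + 4 + 5 + 2 = 22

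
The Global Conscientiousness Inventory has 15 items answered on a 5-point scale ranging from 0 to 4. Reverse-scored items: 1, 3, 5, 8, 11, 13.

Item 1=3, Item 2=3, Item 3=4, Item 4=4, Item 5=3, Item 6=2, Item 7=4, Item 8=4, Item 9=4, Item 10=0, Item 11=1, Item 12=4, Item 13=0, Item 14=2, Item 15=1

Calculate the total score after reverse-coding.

33

Reverse-scored items use 4 − raw:
  item 1: 4 − 3 = 1
  item 3: 4 − 4 = 0
  item 5: 4 − 3 = 1
  item 8: 4 − 4 = 0
  item 11: 4 − 1 = 3
  item 13: 4 − 0 = 4
Scored items: 1, 3, 0, 4, 1, 2, 4, 0, 4, 0, 3, 4, 4, 2, 1
Total = 1 + 3 + 0 + 4 + 1 + 2 + 4 + 0 + 4 + 0 + 3 + 4 + 4 + 2 + 1 = 33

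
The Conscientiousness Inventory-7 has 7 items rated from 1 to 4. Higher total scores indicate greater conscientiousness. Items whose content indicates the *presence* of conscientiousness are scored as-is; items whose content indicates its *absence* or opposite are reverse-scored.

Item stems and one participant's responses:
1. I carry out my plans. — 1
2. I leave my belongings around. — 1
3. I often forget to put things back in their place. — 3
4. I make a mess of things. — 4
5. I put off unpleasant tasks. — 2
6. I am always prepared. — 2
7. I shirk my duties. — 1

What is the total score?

Items 2, 3, 4, 5, 7 describe the absence/opposite of conscientiousness → reverse-score.
reverse-coded value = 5 − response.
  item 1: 1
  item 2: 5 − 1 = 4
  item 3: 5 − 3 = 2
  item 4: 5 − 4 = 1
  item 5: 5 − 2 = 3
  item 6: 2
  item 7: 5 − 1 = 4
Total = 1 + 4 + 2 + 1 + 3 + 2 + 4 = 17

17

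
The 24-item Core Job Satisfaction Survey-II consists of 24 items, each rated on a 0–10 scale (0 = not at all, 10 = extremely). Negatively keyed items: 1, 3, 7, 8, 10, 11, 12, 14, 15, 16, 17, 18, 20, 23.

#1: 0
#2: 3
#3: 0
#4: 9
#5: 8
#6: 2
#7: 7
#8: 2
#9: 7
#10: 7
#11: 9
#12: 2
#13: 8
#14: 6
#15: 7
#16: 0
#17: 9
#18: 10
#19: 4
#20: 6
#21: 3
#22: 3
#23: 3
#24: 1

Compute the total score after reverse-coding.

120

Negatively keyed items use 10 − raw:
  item 1: 10 − 0 = 10
  item 3: 10 − 0 = 10
  item 7: 10 − 7 = 3
  item 8: 10 − 2 = 8
  item 10: 10 − 7 = 3
  item 11: 10 − 9 = 1
  item 12: 10 − 2 = 8
  item 14: 10 − 6 = 4
  item 15: 10 − 7 = 3
  item 16: 10 − 0 = 10
  item 17: 10 − 9 = 1
  item 18: 10 − 10 = 0
  item 20: 10 − 6 = 4
  item 23: 10 − 3 = 7
Scored responses: 10, 3, 10, 9, 8, 2, 3, 8, 7, 3, 1, 8, 8, 4, 3, 10, 1, 0, 4, 4, 3, 3, 7, 1
Total = 10 + 3 + 10 + 9 + 8 + 2 + 3 + 8 + 7 + 3 + 1 + 8 + 8 + 4 + 3 + 10 + 1 + 0 + 4 + 4 + 3 + 3 + 7 + 1 = 120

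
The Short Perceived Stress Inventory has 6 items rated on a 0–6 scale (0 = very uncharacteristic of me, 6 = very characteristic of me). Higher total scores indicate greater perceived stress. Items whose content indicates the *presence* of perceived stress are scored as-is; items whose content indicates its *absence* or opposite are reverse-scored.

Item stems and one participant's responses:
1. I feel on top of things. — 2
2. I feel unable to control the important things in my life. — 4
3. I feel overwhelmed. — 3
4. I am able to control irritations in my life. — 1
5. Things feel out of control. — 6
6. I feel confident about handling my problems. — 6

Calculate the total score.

Items 1, 4, 6 describe the absence/opposite of perceived stress → reverse-score.
reversed = (0+6) − raw = 6 − raw.
  item 1: 6 − 2 = 4
  item 2: 4
  item 3: 3
  item 4: 6 − 1 = 5
  item 5: 6
  item 6: 6 − 6 = 0
Total = 4 + 4 + 3 + 5 + 6 + 0 = 22

22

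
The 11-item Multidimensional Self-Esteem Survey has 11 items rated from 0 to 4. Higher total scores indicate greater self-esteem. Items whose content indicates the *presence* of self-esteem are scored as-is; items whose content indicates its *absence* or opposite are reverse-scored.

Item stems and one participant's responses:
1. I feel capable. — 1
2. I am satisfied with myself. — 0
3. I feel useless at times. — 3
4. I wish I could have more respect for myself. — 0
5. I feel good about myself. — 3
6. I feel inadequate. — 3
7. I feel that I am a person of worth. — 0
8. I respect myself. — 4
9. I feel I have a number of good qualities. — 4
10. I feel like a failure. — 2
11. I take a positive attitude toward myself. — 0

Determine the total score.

20

Items 3, 4, 6, 10 describe the absence/opposite of self-esteem → reverse-score.
on a 0–4 scale, reversed = 4 − raw.
  item 1: 1
  item 2: 0
  item 3: 4 − 3 = 1
  item 4: 4 − 0 = 4
  item 5: 3
  item 6: 4 − 3 = 1
  item 7: 0
  item 8: 4
  item 9: 4
  item 10: 4 − 2 = 2
  item 11: 0
Total = 1 + 0 + 1 + 4 + 3 + 1 + 0 + 4 + 4 + 2 + 0 = 20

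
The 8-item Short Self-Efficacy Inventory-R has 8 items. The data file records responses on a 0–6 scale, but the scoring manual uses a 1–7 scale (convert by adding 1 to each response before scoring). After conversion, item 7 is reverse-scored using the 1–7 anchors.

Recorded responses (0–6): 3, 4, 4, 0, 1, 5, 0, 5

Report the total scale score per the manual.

36

Convert to 1–7: 4, 5, 5, 1, 2, 6, 1, 6
Reverse-coded (reverse-coded value = 8 − response):
  item 7: 8 − 1 = 7
Scored: 4, 5, 5, 1, 2, 6, 7, 6
Total = 36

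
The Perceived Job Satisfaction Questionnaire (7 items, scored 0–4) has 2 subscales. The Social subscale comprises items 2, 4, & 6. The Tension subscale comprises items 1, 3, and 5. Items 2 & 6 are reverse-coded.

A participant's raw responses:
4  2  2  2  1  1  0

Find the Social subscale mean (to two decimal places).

Social items: 2, 4, 6.
Of these, items 2 & 6 are reverse-coded; reverse-coded value = 4 − response.
  item 2: 4 − 2 = 2
  item 4: 2
  item 6: 4 − 1 = 3
Sum = 2 + 2 + 3 = 7
Mean = 7 / 3 = 2.33

2.33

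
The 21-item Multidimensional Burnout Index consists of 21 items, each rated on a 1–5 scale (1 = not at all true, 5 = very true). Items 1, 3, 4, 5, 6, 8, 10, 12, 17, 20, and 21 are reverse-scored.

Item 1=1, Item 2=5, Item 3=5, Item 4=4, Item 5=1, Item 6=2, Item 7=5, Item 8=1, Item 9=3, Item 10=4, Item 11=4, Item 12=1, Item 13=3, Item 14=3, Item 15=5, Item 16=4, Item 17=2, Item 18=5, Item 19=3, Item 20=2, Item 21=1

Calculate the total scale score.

Reversing items 1, 3, 4, 5, 6, 8, 10, 12, 17, 20, and 21 with 6 − raw:
Total = (6−1) + 5 + (6−5) + (6−4) + (6−1) + (6−2) + 5 + (6−1) + 3 + (6−4) + 4 + (6−1) + 3 + 3 + 5 + 4 + (6−2) + 5 + 3 + (6−2) + (6−1)
      = 5 + 5 + 1 + 2 + 5 + 4 + 5 + 5 + 3 + 2 + 4 + 5 + 3 + 3 + 5 + 4 + 4 + 5 + 3 + 4 + 5 = 82

82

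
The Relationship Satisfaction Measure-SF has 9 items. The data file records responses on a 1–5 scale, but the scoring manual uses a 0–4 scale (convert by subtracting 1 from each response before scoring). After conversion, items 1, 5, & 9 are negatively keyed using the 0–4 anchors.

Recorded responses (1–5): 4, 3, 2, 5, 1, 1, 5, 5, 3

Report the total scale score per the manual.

22

Convert to 0–4: 3, 2, 1, 4, 0, 0, 4, 4, 2
Reverse-coded (reversed = (0+4) − raw = 4 − raw):
  item 1: 4 − 3 = 1
  item 5: 4 − 0 = 4
  item 9: 4 − 2 = 2
Scored: 1, 2, 1, 4, 4, 0, 4, 4, 2
Total = 22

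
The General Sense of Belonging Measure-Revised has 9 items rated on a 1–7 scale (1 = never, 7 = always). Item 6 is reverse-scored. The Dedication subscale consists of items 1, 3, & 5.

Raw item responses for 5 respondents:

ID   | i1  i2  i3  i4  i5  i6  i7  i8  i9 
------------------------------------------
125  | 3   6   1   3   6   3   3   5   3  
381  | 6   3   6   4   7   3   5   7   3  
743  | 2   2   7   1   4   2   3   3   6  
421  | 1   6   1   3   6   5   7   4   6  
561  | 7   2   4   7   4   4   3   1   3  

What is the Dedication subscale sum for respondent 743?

Respondent 743 raw: 2, 2, 7, 1, 4, 2, 3, 3, 6.
Dedication items: 1, 3, 5.
Reverse-coded (on a 1–7 scale, reversed = 8 − raw):
  item 1: 2
  item 3: 7
  item 5: 4
Sum = 2 + 7 + 4 = 13

13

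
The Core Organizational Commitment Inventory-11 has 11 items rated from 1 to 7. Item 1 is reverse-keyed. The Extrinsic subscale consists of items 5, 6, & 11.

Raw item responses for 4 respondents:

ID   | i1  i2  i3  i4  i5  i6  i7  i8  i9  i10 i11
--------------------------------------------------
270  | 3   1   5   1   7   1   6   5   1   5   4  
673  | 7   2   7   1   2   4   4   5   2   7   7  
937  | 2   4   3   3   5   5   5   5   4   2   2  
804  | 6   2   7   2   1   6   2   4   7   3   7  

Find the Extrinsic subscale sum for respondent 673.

Respondent 673 raw: 7, 2, 7, 1, 2, 4, 4, 5, 2, 7, 7.
Extrinsic items: 5, 6, 11.
Reverse-coded (on a 1–7 scale, reversed = 8 − raw):
  item 5: 2
  item 6: 4
  item 11: 7
Sum = 2 + 4 + 7 = 13

13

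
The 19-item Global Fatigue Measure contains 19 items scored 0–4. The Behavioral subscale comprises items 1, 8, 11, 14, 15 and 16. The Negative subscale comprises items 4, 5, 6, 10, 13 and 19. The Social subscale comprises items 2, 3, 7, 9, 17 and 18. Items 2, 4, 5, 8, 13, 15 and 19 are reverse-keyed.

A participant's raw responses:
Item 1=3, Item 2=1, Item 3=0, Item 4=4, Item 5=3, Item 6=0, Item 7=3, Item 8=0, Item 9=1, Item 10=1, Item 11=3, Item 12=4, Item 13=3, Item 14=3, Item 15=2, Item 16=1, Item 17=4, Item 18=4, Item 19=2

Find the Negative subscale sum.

5

Negative items: 4, 5, 6, 10, 13, 19.
Of these, items 4, 5, 13 and 19 are reverse-keyed; reverse-coded value = 4 − response.
  item 4: 4 − 4 = 0
  item 5: 4 − 3 = 1
  item 6: 0
  item 10: 1
  item 13: 4 − 3 = 1
  item 19: 4 − 2 = 2
Sum = 0 + 1 + 0 + 1 + 1 + 2 = 5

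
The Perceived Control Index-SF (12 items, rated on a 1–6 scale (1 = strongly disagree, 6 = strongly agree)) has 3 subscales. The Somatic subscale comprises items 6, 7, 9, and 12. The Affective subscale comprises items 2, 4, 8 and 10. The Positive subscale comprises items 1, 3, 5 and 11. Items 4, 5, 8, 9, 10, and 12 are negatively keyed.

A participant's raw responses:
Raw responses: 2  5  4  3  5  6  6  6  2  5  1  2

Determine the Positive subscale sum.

9

Positive items: 1, 3, 5, 11.
Of these, item 5 is negatively keyed; on a 1–6 scale, reversed = 7 − raw.
  item 1: 2
  item 3: 4
  item 5: 7 − 5 = 2
  item 11: 1
Sum = 2 + 4 + 2 + 1 = 9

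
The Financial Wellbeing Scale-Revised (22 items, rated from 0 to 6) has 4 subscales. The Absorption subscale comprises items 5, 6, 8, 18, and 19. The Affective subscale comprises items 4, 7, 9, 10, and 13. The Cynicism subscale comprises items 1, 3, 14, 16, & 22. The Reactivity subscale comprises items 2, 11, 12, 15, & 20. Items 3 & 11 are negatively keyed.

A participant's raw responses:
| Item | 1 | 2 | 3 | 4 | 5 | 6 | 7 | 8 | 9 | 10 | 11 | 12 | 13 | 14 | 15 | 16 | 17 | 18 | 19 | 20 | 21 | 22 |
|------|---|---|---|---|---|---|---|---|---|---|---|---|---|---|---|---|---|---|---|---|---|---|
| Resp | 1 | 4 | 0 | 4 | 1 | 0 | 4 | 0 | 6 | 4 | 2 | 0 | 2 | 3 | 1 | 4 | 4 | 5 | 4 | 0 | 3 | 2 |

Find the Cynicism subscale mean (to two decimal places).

Cynicism items: 1, 3, 14, 16, 22.
Of these, item 3 is negatively keyed; reverse-coded value = 6 − response.
  item 1: 1
  item 3: 6 − 0 = 6
  item 14: 3
  item 16: 4
  item 22: 2
Sum = 1 + 6 + 3 + 4 + 2 = 16
Mean = 16 / 5 = 3.20

3.20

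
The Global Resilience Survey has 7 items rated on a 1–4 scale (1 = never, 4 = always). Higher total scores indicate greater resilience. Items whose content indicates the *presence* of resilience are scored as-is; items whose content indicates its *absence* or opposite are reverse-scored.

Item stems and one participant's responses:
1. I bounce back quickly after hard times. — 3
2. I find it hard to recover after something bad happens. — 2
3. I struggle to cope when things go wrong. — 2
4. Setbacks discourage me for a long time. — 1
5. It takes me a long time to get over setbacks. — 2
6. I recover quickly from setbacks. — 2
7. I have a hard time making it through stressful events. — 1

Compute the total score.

22

Items 2, 3, 4, 5, 7 describe the absence/opposite of resilience → reverse-score.
reverse-coded value = 5 − response.
  item 1: 3
  item 2: 5 − 2 = 3
  item 3: 5 − 2 = 3
  item 4: 5 − 1 = 4
  item 5: 5 − 2 = 3
  item 6: 2
  item 7: 5 − 1 = 4
Total = 3 + 3 + 3 + 4 + 3 + 2 + 4 = 22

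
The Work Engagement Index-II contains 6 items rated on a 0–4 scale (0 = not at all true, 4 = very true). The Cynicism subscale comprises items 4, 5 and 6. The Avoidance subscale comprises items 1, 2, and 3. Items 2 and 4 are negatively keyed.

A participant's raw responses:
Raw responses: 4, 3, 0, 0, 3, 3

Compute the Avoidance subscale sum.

Avoidance items: 1, 2, 3.
Of these, item 2 is negatively keyed; reverse-coded value = 4 − response.
  item 1: 4
  item 2: 4 − 3 = 1
  item 3: 0
Sum = 4 + 1 + 0 = 5

5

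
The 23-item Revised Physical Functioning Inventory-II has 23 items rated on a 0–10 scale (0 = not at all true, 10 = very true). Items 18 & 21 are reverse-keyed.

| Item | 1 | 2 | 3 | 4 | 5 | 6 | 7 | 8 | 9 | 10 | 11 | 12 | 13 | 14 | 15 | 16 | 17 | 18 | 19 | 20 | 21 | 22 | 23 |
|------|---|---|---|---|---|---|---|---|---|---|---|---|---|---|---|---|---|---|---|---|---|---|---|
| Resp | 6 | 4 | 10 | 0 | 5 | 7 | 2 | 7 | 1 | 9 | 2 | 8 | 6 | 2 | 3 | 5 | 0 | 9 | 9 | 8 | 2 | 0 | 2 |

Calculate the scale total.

105

Reversing items 18 and 21 with 10 − raw:
Total = 6 + 4 + 10 + 0 + 5 + 7 + 2 + 7 + 1 + 9 + 2 + 8 + 6 + 2 + 3 + 5 + 0 + (10−9) + 9 + 8 + (10−2) + 0 + 2
      = 6 + 4 + 10 + 0 + 5 + 7 + 2 + 7 + 1 + 9 + 2 + 8 + 6 + 2 + 3 + 5 + 0 + 1 + 9 + 8 + 8 + 0 + 2 = 105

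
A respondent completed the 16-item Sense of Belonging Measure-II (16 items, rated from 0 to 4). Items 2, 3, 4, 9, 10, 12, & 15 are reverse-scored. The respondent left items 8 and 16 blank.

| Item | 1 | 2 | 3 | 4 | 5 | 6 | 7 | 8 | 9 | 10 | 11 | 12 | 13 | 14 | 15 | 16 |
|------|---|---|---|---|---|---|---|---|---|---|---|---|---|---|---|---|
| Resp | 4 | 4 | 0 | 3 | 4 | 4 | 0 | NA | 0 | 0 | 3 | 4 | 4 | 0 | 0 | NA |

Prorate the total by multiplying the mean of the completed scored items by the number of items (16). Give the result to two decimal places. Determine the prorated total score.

Reverse-coded (reversed = (0+4) − raw = 4 − raw):
  item 2: 4 − 4 = 0
  item 3: 4 − 0 = 4
  item 4: 4 − 3 = 1
  item 9: 4 − 0 = 4
  item 10: 4 − 0 = 4
  item 12: 4 − 4 = 0
  item 15: 4 − 0 = 4
Completed scored items (14 of 16): 4, 0, 4, 1, 4, 4, 0, 4, 4, 3, 0, 4, 0, 4; sum = 36.
Person mean = 36 / 14 ≈ 2.5714
Prorated total = (36 / 14) × 16 = 41.14 (to 2 dp)

41.14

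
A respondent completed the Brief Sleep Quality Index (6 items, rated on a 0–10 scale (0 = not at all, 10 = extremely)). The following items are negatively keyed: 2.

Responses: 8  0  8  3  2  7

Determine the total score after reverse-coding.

38

Negatively keyed items use 10 − raw:
  item 2: 10 − 0 = 10
Scored items: 8, 10, 8, 3, 2, 7
Total = 8 + 10 + 8 + 3 + 2 + 7 = 38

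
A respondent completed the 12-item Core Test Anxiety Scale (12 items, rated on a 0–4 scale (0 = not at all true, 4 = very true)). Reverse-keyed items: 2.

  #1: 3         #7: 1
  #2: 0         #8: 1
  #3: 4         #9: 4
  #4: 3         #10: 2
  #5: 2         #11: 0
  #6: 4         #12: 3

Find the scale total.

31

Apply reverse scoring (reverse-coded value = 4 − response):
  item 2: 4 − 0 = 4
After reverse-coding: 3, 4, 4, 3, 2, 4, 1, 1, 4, 2, 0, 3
Total = 3 + 4 + 4 + 3 + 2 + 4 + 1 + 1 + 4 + 2 + 0 + 3 = 31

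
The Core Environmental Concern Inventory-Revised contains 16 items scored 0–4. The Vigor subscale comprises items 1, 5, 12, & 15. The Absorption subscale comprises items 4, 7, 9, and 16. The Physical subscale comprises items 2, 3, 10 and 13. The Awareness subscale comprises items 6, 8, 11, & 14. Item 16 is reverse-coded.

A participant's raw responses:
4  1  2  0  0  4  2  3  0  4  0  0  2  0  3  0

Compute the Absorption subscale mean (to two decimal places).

Absorption items: 4, 7, 9, 16.
Of these, item 16 is reverse-coded; reversed = (0+4) − raw = 4 − raw.
  item 4: 0
  item 7: 2
  item 9: 0
  item 16: 4 − 0 = 4
Sum = 0 + 2 + 0 + 4 = 6
Mean = 6 / 4 = 1.50

1.50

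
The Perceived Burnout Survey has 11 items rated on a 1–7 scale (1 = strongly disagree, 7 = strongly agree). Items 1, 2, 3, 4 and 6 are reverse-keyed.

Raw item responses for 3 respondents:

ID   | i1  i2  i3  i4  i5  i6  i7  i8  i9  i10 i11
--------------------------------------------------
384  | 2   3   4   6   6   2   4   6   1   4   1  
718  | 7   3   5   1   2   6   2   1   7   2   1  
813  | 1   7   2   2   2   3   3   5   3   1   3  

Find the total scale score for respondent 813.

42

Respondent 813 raw: 1, 7, 2, 2, 2, 3, 3, 5, 3, 1, 3.
Reverse-coded (reversed = (1+7) − raw = 8 − raw):
  item 1: 8 − 1 = 7
  item 2: 8 − 7 = 1
  item 3: 8 − 2 = 6
  item 4: 8 − 2 = 6
  item 5: 2
  item 6: 8 − 3 = 5
  item 7: 3
  item 8: 5
  item 9: 3
  item 10: 1
  item 11: 3
Sum = 7 + 1 + 6 + 6 + 2 + 5 + 3 + 5 + 3 + 1 + 3 = 42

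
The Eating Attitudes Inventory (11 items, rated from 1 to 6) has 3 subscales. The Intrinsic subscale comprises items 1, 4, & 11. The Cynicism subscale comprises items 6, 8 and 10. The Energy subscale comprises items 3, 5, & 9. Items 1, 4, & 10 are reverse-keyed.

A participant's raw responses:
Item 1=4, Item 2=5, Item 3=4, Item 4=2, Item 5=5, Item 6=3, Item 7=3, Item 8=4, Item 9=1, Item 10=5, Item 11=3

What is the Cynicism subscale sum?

Cynicism items: 6, 8, 10.
Of these, item 10 is reverse-keyed; reversed = (1+6) − raw = 7 − raw.
  item 6: 3
  item 8: 4
  item 10: 7 − 5 = 2
Sum = 3 + 4 + 2 = 9

9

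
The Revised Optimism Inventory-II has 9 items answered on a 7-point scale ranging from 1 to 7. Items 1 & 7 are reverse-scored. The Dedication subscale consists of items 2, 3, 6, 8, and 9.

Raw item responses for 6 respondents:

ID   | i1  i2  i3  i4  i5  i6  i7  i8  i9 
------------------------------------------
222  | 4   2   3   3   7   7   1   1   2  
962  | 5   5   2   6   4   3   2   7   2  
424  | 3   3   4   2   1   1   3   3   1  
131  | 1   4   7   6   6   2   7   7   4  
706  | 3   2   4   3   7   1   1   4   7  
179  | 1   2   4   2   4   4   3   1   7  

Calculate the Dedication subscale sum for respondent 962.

19

Respondent 962 raw: 5, 5, 2, 6, 4, 3, 2, 7, 2.
Dedication items: 2, 3, 6, 8, 9.
Reverse-coded (on a 1–7 scale, reversed = 8 − raw):
  item 2: 5
  item 3: 2
  item 6: 3
  item 8: 7
  item 9: 2
Sum = 5 + 2 + 3 + 7 + 2 = 19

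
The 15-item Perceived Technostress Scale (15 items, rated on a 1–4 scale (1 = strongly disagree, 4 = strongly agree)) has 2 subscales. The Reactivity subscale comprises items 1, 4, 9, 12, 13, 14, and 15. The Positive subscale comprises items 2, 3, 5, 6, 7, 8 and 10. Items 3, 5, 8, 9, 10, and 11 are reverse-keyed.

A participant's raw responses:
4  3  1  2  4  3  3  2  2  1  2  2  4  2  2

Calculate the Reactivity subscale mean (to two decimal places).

Reactivity items: 1, 4, 9, 12, 13, 14, 15.
Of these, item 9 is reverse-keyed; reversed = (1+4) − raw = 5 − raw.
  item 1: 4
  item 4: 2
  item 9: 5 − 2 = 3
  item 12: 2
  item 13: 4
  item 14: 2
  item 15: 2
Sum = 4 + 2 + 3 + 2 + 4 + 2 + 2 = 19
Mean = 19 / 7 = 2.71

2.71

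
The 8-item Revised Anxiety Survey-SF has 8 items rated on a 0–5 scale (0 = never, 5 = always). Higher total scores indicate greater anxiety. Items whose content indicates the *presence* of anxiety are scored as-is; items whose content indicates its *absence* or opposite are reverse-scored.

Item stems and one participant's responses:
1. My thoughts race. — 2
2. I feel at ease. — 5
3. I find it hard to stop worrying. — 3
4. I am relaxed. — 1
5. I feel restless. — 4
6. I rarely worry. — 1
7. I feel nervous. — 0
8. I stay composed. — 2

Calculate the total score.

20

Items 2, 4, 6, 8 describe the absence/opposite of anxiety → reverse-score.
on a 0–5 scale, reversed = 5 − raw.
  item 1: 2
  item 2: 5 − 5 = 0
  item 3: 3
  item 4: 5 − 1 = 4
  item 5: 4
  item 6: 5 − 1 = 4
  item 7: 0
  item 8: 5 − 2 = 3
Total = 2 + 0 + 3 + 4 + 4 + 4 + 0 + 3 = 20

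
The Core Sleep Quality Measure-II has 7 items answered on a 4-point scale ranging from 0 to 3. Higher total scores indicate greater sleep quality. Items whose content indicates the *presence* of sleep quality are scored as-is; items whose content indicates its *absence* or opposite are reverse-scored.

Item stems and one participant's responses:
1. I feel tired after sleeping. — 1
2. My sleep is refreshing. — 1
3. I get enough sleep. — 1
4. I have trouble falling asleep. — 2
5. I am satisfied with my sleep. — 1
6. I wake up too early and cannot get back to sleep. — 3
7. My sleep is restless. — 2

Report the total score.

7

Items 1, 4, 6, 7 describe the absence/opposite of sleep quality → reverse-score.
reverse-coded value = 3 − response.
  item 1: 3 − 1 = 2
  item 2: 1
  item 3: 1
  item 4: 3 − 2 = 1
  item 5: 1
  item 6: 3 − 3 = 0
  item 7: 3 − 2 = 1
Total = 2 + 1 + 1 + 1 + 1 + 0 + 1 = 7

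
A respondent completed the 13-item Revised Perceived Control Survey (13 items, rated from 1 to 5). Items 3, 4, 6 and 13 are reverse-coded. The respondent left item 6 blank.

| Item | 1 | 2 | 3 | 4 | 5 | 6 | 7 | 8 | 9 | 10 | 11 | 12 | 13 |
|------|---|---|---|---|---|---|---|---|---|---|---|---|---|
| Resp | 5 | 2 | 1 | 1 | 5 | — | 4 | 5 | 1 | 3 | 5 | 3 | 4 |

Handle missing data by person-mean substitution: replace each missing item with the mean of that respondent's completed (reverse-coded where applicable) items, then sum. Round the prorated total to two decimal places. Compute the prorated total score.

Reverse-coded (reverse-coded value = 6 − response):
  item 3: 6 − 1 = 5
  item 4: 6 − 1 = 5
  item 13: 6 − 4 = 2
Completed scored items (12 of 13): 5, 2, 5, 5, 5, 4, 5, 1, 3, 5, 3, 2; sum = 45.
Person mean = 45 / 12 ≈ 3.7500
Prorated total = (45 / 12) × 13 = 48.75 (to 2 dp)

48.75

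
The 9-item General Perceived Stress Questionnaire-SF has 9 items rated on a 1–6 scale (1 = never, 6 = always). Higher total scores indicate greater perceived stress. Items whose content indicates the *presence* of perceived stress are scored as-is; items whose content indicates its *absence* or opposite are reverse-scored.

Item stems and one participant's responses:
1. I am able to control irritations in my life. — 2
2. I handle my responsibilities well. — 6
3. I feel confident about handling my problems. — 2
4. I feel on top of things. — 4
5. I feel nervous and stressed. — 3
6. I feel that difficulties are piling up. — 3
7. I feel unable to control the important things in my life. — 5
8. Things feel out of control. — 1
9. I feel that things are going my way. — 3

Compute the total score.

Items 1, 2, 3, 4, 9 describe the absence/opposite of perceived stress → reverse-score.
on a 1–6 scale, reversed = 7 − raw.
  item 1: 7 − 2 = 5
  item 2: 7 − 6 = 1
  item 3: 7 − 2 = 5
  item 4: 7 − 4 = 3
  item 5: 3
  item 6: 3
  item 7: 5
  item 8: 1
  item 9: 7 − 3 = 4
Total = 5 + 1 + 5 + 3 + 3 + 3 + 5 + 1 + 4 = 30

30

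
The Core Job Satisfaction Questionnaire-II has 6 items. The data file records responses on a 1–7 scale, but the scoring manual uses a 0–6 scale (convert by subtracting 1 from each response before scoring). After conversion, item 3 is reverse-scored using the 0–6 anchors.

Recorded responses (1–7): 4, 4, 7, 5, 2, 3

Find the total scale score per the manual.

13

Convert to 0–6: 3, 3, 6, 4, 1, 2
Reverse-coded (reversed = (0+6) − raw = 6 − raw):
  item 3: 6 − 6 = 0
Scored: 3, 3, 0, 4, 1, 2
Total = 13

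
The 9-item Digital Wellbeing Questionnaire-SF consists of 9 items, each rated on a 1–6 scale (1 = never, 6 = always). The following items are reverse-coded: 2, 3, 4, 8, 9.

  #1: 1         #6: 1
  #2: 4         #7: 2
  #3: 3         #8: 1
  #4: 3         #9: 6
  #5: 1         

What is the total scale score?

23

Apply reverse scoring (reverse-coded value = 7 − response):
  item 2: 7 − 4 = 3
  item 3: 7 − 3 = 4
  item 4: 7 − 3 = 4
  item 8: 7 − 1 = 6
  item 9: 7 − 6 = 1
After reverse-coding: 1, 3, 4, 4, 1, 1, 2, 6, 1
Total = 1 + 3 + 4 + 4 + 1 + 1 + 2 + 6 + 1 = 23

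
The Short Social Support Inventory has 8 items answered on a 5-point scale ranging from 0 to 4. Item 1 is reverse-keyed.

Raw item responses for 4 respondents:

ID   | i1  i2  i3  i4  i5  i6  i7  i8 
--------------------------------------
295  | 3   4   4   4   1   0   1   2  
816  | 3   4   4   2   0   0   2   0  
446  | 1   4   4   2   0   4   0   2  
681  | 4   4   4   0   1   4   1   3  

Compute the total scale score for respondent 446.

Respondent 446 raw: 1, 4, 4, 2, 0, 4, 0, 2.
Reverse-coded (reversed = (0+4) − raw = 4 − raw):
  item 1: 4 − 1 = 3
  item 2: 4
  item 3: 4
  item 4: 2
  item 5: 0
  item 6: 4
  item 7: 0
  item 8: 2
Sum = 3 + 4 + 4 + 2 + 0 + 4 + 0 + 2 = 19

19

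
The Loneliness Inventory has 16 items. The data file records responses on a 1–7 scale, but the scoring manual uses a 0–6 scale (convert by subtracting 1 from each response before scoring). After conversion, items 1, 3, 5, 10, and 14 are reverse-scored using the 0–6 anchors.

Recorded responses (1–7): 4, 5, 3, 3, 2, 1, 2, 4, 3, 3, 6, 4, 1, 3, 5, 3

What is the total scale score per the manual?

46

Convert to 0–6: 3, 4, 2, 2, 1, 0, 1, 3, 2, 2, 5, 3, 0, 2, 4, 2
Reverse-coded (reversed = (0+6) − raw = 6 − raw):
  item 1: 6 − 3 = 3
  item 3: 6 − 2 = 4
  item 5: 6 − 1 = 5
  item 10: 6 − 2 = 4
  item 14: 6 − 2 = 4
Scored: 3, 4, 4, 2, 5, 0, 1, 3, 2, 4, 5, 3, 0, 4, 4, 2
Total = 46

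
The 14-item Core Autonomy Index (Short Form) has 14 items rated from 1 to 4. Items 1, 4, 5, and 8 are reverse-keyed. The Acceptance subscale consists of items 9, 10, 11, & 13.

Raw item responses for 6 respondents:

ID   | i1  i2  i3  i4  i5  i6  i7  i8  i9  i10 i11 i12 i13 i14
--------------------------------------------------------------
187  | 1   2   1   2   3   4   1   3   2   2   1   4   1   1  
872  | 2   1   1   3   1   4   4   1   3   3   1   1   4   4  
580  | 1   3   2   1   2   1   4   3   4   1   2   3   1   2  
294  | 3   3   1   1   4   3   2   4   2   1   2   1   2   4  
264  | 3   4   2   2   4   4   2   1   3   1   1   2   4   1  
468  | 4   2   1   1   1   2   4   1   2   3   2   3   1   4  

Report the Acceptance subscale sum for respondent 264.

9

Respondent 264 raw: 3, 4, 2, 2, 4, 4, 2, 1, 3, 1, 1, 2, 4, 1.
Acceptance items: 9, 10, 11, 13.
Reverse-coded (reverse-coded value = 5 − response):
  item 9: 3
  item 10: 1
  item 11: 1
  item 13: 4
Sum = 3 + 1 + 1 + 4 = 9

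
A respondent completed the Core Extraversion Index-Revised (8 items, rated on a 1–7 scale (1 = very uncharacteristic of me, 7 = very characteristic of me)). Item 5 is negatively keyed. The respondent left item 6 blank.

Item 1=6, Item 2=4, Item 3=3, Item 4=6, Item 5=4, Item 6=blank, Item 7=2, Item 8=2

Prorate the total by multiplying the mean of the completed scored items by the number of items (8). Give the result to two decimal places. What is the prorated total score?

30.86

Reverse-coded (reversed = (1+7) − raw = 8 − raw):
  item 5: 8 − 4 = 4
Completed scored items (7 of 8): 6, 4, 3, 6, 4, 2, 2; sum = 27.
Person mean = 27 / 7 ≈ 3.8571
Prorated total = (27 / 7) × 8 = 30.86 (to 2 dp)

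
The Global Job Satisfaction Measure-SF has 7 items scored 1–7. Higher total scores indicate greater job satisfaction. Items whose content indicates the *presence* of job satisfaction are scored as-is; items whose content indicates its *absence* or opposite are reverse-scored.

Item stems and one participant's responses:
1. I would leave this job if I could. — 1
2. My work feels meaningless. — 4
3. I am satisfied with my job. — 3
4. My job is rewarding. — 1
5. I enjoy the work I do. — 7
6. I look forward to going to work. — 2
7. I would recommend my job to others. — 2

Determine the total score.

26

Items 1, 2 describe the absence/opposite of job satisfaction → reverse-score.
reversed = (1+7) − raw = 8 − raw.
  item 1: 8 − 1 = 7
  item 2: 8 − 4 = 4
  item 3: 3
  item 4: 1
  item 5: 7
  item 6: 2
  item 7: 2
Total = 7 + 4 + 3 + 1 + 7 + 2 + 2 = 26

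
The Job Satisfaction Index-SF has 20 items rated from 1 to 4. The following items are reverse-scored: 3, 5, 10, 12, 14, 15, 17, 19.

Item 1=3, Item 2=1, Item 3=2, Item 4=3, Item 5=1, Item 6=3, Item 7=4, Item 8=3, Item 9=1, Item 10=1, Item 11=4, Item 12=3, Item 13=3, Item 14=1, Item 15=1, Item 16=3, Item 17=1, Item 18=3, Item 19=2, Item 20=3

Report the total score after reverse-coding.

62

Reversing items 3, 5, 10, 12, 14, 15, 17, and 19 with 5 − raw:
Total = 3 + 1 + (5−2) + 3 + (5−1) + 3 + 4 + 3 + 1 + (5−1) + 4 + (5−3) + 3 + (5−1) + (5−1) + 3 + (5−1) + 3 + (5−2) + 3
      = 3 + 1 + 3 + 3 + 4 + 3 + 4 + 3 + 1 + 4 + 4 + 2 + 3 + 4 + 4 + 3 + 4 + 3 + 3 + 3 = 62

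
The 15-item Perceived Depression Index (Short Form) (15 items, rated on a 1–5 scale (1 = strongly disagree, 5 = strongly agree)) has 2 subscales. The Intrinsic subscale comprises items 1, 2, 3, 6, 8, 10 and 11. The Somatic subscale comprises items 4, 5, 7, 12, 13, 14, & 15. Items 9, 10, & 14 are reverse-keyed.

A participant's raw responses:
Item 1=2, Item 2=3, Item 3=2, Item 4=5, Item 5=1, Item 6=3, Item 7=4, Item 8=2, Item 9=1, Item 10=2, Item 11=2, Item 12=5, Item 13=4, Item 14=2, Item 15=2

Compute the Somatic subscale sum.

25

Somatic items: 4, 5, 7, 12, 13, 14, 15.
Of these, item 14 is reverse-keyed; reverse-coded value = 6 − response.
  item 4: 5
  item 5: 1
  item 7: 4
  item 12: 5
  item 13: 4
  item 14: 6 − 2 = 4
  item 15: 2
Sum = 5 + 1 + 4 + 5 + 4 + 4 + 2 = 25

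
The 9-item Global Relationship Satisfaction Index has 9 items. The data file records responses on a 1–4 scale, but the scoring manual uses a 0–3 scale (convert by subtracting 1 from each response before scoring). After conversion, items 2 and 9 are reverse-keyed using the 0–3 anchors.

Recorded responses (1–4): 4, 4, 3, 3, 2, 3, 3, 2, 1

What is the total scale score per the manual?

Convert to 0–3: 3, 3, 2, 2, 1, 2, 2, 1, 0
Reverse-coded (reversed = (0+3) − raw = 3 − raw):
  item 2: 3 − 3 = 0
  item 9: 3 − 0 = 3
Scored: 3, 0, 2, 2, 1, 2, 2, 1, 3
Total = 16

16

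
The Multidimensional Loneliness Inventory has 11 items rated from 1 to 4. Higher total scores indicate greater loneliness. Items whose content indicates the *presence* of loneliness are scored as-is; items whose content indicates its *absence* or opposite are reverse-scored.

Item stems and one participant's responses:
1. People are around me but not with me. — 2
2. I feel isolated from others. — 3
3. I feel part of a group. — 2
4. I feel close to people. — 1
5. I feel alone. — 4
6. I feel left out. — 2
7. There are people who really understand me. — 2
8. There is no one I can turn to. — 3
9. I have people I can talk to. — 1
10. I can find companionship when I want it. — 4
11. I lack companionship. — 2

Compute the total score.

Items 3, 4, 7, 9, 10 describe the absence/opposite of loneliness → reverse-score.
reverse-coded value = 5 − response.
  item 1: 2
  item 2: 3
  item 3: 5 − 2 = 3
  item 4: 5 − 1 = 4
  item 5: 4
  item 6: 2
  item 7: 5 − 2 = 3
  item 8: 3
  item 9: 5 − 1 = 4
  item 10: 5 − 4 = 1
  item 11: 2
Total = 2 + 3 + 3 + 4 + 4 + 2 + 3 + 3 + 4 + 1 + 2 = 31

31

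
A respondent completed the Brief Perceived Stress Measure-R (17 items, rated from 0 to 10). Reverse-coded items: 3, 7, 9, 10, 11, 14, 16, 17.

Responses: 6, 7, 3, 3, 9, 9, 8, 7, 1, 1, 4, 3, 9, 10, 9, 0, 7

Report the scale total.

Reverse-coded items use 10 − raw:
  item 3: 10 − 3 = 7
  item 7: 10 − 8 = 2
  item 9: 10 − 1 = 9
  item 10: 10 − 1 = 9
  item 11: 10 − 4 = 6
  item 14: 10 − 10 = 0
  item 16: 10 − 0 = 10
  item 17: 10 − 7 = 3
After reverse-coding: 6, 7, 7, 3, 9, 9, 2, 7, 9, 9, 6, 3, 9, 0, 9, 10, 3
Total = 6 + 7 + 7 + 3 + 9 + 9 + 2 + 7 + 9 + 9 + 6 + 3 + 9 + 0 + 9 + 10 + 3 = 108

108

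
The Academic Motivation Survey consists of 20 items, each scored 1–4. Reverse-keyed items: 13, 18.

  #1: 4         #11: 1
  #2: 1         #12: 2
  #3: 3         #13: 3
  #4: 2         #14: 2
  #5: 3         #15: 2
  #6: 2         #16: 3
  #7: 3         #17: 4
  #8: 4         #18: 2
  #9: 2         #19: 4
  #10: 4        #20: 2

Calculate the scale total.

53

Reverse-coded items (on a 1–4 scale, reversed = 5 − raw):
  item 13: 5 − 3 = 2
  item 18: 5 − 2 = 3
Scored items: 4, 1, 3, 2, 3, 2, 3, 4, 2, 4, 1, 2, 2, 2, 2, 3, 4, 3, 4, 2
Total = 4 + 1 + 3 + 2 + 3 + 2 + 3 + 4 + 2 + 4 + 1 + 2 + 2 + 2 + 2 + 3 + 4 + 3 + 4 + 2 = 53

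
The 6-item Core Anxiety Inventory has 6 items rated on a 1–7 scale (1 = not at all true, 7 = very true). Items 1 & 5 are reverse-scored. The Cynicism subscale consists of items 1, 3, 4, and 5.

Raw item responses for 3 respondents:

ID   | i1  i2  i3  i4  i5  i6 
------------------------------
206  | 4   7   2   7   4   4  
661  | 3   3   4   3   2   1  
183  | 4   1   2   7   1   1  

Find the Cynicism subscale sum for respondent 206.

17

Respondent 206 raw: 4, 7, 2, 7, 4, 4.
Cynicism items: 1, 3, 4, 5.
Reverse-coded (on a 1–7 scale, reversed = 8 − raw):
  item 1: 8 − 4 = 4
  item 3: 2
  item 4: 7
  item 5: 8 − 4 = 4
Sum = 4 + 2 + 7 + 4 = 17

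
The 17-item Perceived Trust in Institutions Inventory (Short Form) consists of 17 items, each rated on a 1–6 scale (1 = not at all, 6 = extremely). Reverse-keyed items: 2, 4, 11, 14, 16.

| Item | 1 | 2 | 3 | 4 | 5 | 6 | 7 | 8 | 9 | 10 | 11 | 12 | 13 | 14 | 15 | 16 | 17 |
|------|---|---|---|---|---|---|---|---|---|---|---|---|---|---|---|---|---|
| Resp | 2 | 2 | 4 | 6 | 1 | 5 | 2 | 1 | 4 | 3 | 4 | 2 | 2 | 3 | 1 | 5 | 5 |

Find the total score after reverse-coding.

47

Apply reverse scoring (reversed = (1+6) − raw = 7 − raw):
  item 2: 7 − 2 = 5
  item 4: 7 − 6 = 1
  item 11: 7 − 4 = 3
  item 14: 7 − 3 = 4
  item 16: 7 − 5 = 2
Scored responses: 2, 5, 4, 1, 1, 5, 2, 1, 4, 3, 3, 2, 2, 4, 1, 2, 5
Total = 2 + 5 + 4 + 1 + 1 + 5 + 2 + 1 + 4 + 3 + 3 + 2 + 2 + 4 + 1 + 2 + 5 = 47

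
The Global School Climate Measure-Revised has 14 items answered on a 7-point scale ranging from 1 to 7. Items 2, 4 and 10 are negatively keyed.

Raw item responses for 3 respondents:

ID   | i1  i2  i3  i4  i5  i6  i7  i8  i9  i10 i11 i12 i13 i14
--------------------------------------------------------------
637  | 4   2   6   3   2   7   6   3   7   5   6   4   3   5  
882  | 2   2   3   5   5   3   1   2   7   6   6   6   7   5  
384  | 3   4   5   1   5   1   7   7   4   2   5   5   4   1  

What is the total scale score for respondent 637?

67

Respondent 637 raw: 4, 2, 6, 3, 2, 7, 6, 3, 7, 5, 6, 4, 3, 5.
Reverse-coded (reversed = (1+7) − raw = 8 − raw):
  item 1: 4
  item 2: 8 − 2 = 6
  item 3: 6
  item 4: 8 − 3 = 5
  item 5: 2
  item 6: 7
  item 7: 6
  item 8: 3
  item 9: 7
  item 10: 8 − 5 = 3
  item 11: 6
  item 12: 4
  item 13: 3
  item 14: 5
Sum = 4 + 6 + 6 + 5 + 2 + 7 + 6 + 3 + 7 + 3 + 6 + 4 + 3 + 5 = 67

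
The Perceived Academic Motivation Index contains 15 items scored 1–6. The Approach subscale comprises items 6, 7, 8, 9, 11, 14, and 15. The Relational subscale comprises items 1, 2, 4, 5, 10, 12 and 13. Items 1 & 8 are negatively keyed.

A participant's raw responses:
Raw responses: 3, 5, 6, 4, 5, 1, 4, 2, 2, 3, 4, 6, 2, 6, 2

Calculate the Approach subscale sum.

24

Approach items: 6, 7, 8, 9, 11, 14, 15.
Of these, item 8 is negatively keyed; on a 1–6 scale, reversed = 7 − raw.
  item 6: 1
  item 7: 4
  item 8: 7 − 2 = 5
  item 9: 2
  item 11: 4
  item 14: 6
  item 15: 2
Sum = 1 + 4 + 5 + 2 + 4 + 6 + 2 = 24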